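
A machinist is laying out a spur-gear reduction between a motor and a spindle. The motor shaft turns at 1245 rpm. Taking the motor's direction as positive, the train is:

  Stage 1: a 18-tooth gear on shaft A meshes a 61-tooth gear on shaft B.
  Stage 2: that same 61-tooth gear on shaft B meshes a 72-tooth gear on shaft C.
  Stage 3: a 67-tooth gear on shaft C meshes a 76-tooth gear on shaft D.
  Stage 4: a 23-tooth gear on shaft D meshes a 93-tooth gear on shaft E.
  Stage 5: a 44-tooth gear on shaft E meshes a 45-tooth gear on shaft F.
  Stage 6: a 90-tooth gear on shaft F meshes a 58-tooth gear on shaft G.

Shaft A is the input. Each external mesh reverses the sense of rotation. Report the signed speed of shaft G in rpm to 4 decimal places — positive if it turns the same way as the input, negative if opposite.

+102.9604 rpm (same as input, |ω| = 102.9604 rpm)

Stage 1 [18T→61T]: ω = 1245.0000×18/61 = 367.3770 rpm, dir flips to −; running = −367.3770
Stage 2 [61T→72T]: ω = 367.3770×61/72 = 311.2500 rpm, dir flips to +; running = +311.2500
Stage 3 [67T→76T]: ω = 311.2500×67/76 = 274.3914 rpm, dir flips to −; running = −274.3914
Stage 4 [23T→93T]: ω = 274.3914×23/93 = 67.8603 rpm, dir flips to +; running = +67.8603
Stage 5 [44T→45T]: ω = 67.8603×44/45 = 66.3522 rpm, dir flips to −; running = −66.3522
Stage 6 [90T→58T]: ω = 66.3522×90/58 = 102.9604 rpm, dir flips to +; running = +102.9604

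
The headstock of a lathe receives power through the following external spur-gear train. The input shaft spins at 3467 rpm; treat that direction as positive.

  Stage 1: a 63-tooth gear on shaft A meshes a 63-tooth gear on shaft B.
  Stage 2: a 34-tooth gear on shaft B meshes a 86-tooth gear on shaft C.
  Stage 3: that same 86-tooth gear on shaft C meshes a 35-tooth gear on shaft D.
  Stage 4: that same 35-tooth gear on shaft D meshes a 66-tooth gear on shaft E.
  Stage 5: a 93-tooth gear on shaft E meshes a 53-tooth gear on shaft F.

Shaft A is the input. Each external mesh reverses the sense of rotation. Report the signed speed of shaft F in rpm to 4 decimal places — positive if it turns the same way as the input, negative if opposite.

-3133.9777 rpm (opposite to input, |ω| = 3133.9777 rpm)

Stage 1 [63T→63T]: ω = 3467.0000×63/63 = 3467.0000 rpm, dir flips to −; running = −3467.0000
Stage 2 [34T→86T]: ω = 3467.0000×34/86 = 1370.6744 rpm, dir flips to +; running = +1370.6744
Stage 3 [86T→35T]: ω = 1370.6744×86/35 = 3367.9429 rpm, dir flips to −; running = −3367.9429
Stage 4 [35T→66T]: ω = 3367.9429×35/66 = 1786.0303 rpm, dir flips to +; running = +1786.0303
Stage 5 [93T→53T]: ω = 1786.0303×93/53 = 3133.9777 rpm, dir flips to −; running = −3133.9777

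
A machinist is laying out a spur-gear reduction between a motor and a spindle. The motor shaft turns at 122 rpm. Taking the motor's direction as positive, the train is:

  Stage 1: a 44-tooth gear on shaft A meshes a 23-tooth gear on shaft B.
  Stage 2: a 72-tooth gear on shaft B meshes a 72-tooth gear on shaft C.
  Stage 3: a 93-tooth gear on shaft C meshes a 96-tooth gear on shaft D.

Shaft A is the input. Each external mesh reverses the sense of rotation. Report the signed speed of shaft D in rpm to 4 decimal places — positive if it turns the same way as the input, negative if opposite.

Stage 1 [44T→23T]: ω = 122.0000×44/23 = 233.3913 rpm, dir flips to −; running = −233.3913
Stage 2 [72T→72T]: ω = 233.3913×72/72 = 233.3913 rpm, dir flips to +; running = +233.3913
Stage 3 [93T→96T]: ω = 233.3913×93/96 = 226.0978 rpm, dir flips to −; running = −226.0978

-226.0978 rpm (opposite to input, |ω| = 226.0978 rpm)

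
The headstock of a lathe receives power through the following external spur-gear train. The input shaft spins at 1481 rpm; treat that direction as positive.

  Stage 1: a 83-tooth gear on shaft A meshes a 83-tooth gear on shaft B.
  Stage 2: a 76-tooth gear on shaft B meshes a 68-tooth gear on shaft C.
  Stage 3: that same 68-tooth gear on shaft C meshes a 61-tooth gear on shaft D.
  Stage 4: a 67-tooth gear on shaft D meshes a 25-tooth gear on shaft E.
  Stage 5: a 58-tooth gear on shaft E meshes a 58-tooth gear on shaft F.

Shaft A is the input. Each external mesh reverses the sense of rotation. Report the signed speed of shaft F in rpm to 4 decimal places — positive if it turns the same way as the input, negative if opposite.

-4945.0833 rpm (opposite to input, |ω| = 4945.0833 rpm)

Stage 1 [83T→83T]: ω = 1481.0000×83/83 = 1481.0000 rpm, dir flips to −; running = −1481.0000
Stage 2 [76T→68T]: ω = 1481.0000×76/68 = 1655.2353 rpm, dir flips to +; running = +1655.2353
Stage 3 [68T→61T]: ω = 1655.2353×68/61 = 1845.1803 rpm, dir flips to −; running = −1845.1803
Stage 4 [67T→25T]: ω = 1845.1803×67/25 = 4945.0833 rpm, dir flips to +; running = +4945.0833
Stage 5 [58T→58T]: ω = 4945.0833×58/58 = 4945.0833 rpm, dir flips to −; running = −4945.0833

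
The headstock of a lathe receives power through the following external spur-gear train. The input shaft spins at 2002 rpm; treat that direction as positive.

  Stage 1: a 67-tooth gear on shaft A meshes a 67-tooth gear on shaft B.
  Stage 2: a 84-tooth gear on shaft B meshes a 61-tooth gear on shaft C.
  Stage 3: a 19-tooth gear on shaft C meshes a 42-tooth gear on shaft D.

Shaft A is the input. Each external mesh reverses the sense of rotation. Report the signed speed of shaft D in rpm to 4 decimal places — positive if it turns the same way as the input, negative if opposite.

Stage 1 [67T→67T]: ω = 2002.0000×67/67 = 2002.0000 rpm, dir flips to −; running = −2002.0000
Stage 2 [84T→61T]: ω = 2002.0000×84/61 = 2756.8525 rpm, dir flips to +; running = +2756.8525
Stage 3 [19T→42T]: ω = 2756.8525×19/42 = 1247.1475 rpm, dir flips to −; running = −1247.1475

-1247.1475 rpm (opposite to input, |ω| = 1247.1475 rpm)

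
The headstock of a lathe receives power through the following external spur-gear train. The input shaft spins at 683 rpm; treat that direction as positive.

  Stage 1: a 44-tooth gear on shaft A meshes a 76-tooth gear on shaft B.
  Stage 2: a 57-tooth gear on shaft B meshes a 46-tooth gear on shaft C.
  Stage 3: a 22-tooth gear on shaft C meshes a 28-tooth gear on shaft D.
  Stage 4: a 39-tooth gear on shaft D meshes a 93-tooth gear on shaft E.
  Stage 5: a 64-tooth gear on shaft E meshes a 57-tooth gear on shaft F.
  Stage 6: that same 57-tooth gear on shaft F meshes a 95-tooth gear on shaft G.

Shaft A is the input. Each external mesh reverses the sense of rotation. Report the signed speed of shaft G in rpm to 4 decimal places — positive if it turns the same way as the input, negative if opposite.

+108.7626 rpm (same as input, |ω| = 108.7626 rpm)

Stage 1 [44T→76T]: ω = 683.0000×44/76 = 395.4211 rpm, dir flips to −; running = −395.4211
Stage 2 [57T→46T]: ω = 395.4211×57/46 = 489.9783 rpm, dir flips to +; running = +489.9783
Stage 3 [22T→28T]: ω = 489.9783×22/28 = 384.9829 rpm, dir flips to −; running = −384.9829
Stage 4 [39T→93T]: ω = 384.9829×39/93 = 161.4445 rpm, dir flips to +; running = +161.4445
Stage 5 [64T→57T]: ω = 161.4445×64/57 = 181.2710 rpm, dir flips to −; running = −181.2710
Stage 6 [57T→95T]: ω = 181.2710×57/95 = 108.7626 rpm, dir flips to +; running = +108.7626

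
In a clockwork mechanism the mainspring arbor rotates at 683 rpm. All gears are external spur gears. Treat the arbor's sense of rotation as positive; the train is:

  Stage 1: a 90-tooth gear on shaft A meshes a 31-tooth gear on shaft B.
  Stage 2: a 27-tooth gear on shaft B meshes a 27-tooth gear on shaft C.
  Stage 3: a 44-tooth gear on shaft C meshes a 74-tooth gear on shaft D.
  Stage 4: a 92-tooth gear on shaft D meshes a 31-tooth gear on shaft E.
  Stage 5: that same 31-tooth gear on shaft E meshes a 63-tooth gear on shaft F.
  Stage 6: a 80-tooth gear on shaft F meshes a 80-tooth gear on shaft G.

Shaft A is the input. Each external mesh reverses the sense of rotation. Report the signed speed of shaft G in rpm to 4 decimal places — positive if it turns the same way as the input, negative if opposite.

Stage 1 [90T→31T]: ω = 683.0000×90/31 = 1982.9032 rpm, dir flips to −; running = −1982.9032
Stage 2 [27T→27T]: ω = 1982.9032×27/27 = 1982.9032 rpm, dir flips to +; running = +1982.9032
Stage 3 [44T→74T]: ω = 1982.9032×44/74 = 1179.0235 rpm, dir flips to −; running = −1179.0235
Stage 4 [92T→31T]: ω = 1179.0235×92/31 = 3499.0376 rpm, dir flips to +; running = +3499.0376
Stage 5 [31T→63T]: ω = 3499.0376×31/63 = 1721.7487 rpm, dir flips to −; running = −1721.7487
Stage 6 [80T→80T]: ω = 1721.7487×80/80 = 1721.7487 rpm, dir flips to +; running = +1721.7487

+1721.7487 rpm (same as input, |ω| = 1721.7487 rpm)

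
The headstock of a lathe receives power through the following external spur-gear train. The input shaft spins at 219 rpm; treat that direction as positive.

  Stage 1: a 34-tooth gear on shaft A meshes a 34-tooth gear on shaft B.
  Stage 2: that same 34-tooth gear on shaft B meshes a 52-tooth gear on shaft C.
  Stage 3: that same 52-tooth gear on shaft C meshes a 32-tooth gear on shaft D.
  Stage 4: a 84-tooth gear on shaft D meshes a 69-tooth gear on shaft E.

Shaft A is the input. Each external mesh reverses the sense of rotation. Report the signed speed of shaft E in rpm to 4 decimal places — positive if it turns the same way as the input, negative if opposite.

Stage 1 [34T→34T]: ω = 219.0000×34/34 = 219.0000 rpm, dir flips to −; running = −219.0000
Stage 2 [34T→52T]: ω = 219.0000×34/52 = 143.1923 rpm, dir flips to +; running = +143.1923
Stage 3 [52T→32T]: ω = 143.1923×52/32 = 232.6875 rpm, dir flips to −; running = −232.6875
Stage 4 [84T→69T]: ω = 232.6875×84/69 = 283.2717 rpm, dir flips to +; running = +283.2717

+283.2717 rpm (same as input, |ω| = 283.2717 rpm)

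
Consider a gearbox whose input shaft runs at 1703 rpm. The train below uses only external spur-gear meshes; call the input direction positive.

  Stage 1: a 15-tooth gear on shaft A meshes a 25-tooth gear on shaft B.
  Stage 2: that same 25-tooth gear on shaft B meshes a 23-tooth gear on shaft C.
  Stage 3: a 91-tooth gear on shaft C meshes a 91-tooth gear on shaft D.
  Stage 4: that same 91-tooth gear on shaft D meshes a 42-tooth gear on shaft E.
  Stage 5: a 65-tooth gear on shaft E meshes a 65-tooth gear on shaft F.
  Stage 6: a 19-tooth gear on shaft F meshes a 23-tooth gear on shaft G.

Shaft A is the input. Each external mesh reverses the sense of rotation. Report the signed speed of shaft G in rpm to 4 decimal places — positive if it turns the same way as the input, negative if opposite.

+1987.9064 rpm (same as input, |ω| = 1987.9064 rpm)

Stage 1 [15T→25T]: ω = 1703.0000×15/25 = 1021.8000 rpm, dir flips to −; running = −1021.8000
Stage 2 [25T→23T]: ω = 1021.8000×25/23 = 1110.6522 rpm, dir flips to +; running = +1110.6522
Stage 3 [91T→91T]: ω = 1110.6522×91/91 = 1110.6522 rpm, dir flips to −; running = −1110.6522
Stage 4 [91T→42T]: ω = 1110.6522×91/42 = 2406.4130 rpm, dir flips to +; running = +2406.4130
Stage 5 [65T→65T]: ω = 2406.4130×65/65 = 2406.4130 rpm, dir flips to −; running = −2406.4130
Stage 6 [19T→23T]: ω = 2406.4130×19/23 = 1987.9064 rpm, dir flips to +; running = +1987.9064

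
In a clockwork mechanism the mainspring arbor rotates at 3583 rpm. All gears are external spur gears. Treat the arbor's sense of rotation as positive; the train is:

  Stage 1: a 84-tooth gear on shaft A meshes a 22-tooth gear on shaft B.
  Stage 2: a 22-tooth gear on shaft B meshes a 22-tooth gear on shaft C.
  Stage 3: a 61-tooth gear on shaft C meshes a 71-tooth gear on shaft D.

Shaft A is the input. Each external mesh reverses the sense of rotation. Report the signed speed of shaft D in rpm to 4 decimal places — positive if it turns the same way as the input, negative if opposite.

Stage 1 [84T→22T]: ω = 3583.0000×84/22 = 13680.5455 rpm, dir flips to −; running = −13680.5455
Stage 2 [22T→22T]: ω = 13680.5455×22/22 = 13680.5455 rpm, dir flips to +; running = +13680.5455
Stage 3 [61T→71T]: ω = 13680.5455×61/71 = 11753.7081 rpm, dir flips to −; running = −11753.7081

-11753.7081 rpm (opposite to input, |ω| = 11753.7081 rpm)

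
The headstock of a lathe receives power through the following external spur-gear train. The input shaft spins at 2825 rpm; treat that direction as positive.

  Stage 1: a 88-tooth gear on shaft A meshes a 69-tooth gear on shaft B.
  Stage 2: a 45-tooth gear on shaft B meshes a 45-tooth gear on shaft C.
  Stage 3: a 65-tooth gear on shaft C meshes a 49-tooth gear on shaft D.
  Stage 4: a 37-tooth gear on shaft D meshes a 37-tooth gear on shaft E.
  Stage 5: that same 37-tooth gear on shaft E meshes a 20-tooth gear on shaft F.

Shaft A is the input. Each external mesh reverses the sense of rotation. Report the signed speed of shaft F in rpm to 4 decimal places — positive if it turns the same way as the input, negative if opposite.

Stage 1 [88T→69T]: ω = 2825.0000×88/69 = 3602.8986 rpm, dir flips to −; running = −3602.8986
Stage 2 [45T→45T]: ω = 3602.8986×45/45 = 3602.8986 rpm, dir flips to +; running = +3602.8986
Stage 3 [65T→49T]: ω = 3602.8986×65/49 = 4779.3552 rpm, dir flips to −; running = −4779.3552
Stage 4 [37T→37T]: ω = 4779.3552×37/37 = 4779.3552 rpm, dir flips to +; running = +4779.3552
Stage 5 [37T→20T]: ω = 4779.3552×37/20 = 8841.8072 rpm, dir flips to −; running = −8841.8072

-8841.8072 rpm (opposite to input, |ω| = 8841.8072 rpm)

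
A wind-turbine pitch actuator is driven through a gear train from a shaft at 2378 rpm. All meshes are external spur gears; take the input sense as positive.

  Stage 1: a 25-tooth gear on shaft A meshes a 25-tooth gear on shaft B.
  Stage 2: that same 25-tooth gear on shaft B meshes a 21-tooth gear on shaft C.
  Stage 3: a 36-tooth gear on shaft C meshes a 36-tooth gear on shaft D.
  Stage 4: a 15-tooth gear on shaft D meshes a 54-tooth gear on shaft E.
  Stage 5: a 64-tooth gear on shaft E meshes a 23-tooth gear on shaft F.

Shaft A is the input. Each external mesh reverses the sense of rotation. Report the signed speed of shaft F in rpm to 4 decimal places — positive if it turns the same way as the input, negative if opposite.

Stage 1 [25T→25T]: ω = 2378.0000×25/25 = 2378.0000 rpm, dir flips to −; running = −2378.0000
Stage 2 [25T→21T]: ω = 2378.0000×25/21 = 2830.9524 rpm, dir flips to +; running = +2830.9524
Stage 3 [36T→36T]: ω = 2830.9524×36/36 = 2830.9524 rpm, dir flips to −; running = −2830.9524
Stage 4 [15T→54T]: ω = 2830.9524×15/54 = 786.3757 rpm, dir flips to +; running = +786.3757
Stage 5 [64T→23T]: ω = 786.3757×64/23 = 2188.1758 rpm, dir flips to −; running = −2188.1758

-2188.1758 rpm (opposite to input, |ω| = 2188.1758 rpm)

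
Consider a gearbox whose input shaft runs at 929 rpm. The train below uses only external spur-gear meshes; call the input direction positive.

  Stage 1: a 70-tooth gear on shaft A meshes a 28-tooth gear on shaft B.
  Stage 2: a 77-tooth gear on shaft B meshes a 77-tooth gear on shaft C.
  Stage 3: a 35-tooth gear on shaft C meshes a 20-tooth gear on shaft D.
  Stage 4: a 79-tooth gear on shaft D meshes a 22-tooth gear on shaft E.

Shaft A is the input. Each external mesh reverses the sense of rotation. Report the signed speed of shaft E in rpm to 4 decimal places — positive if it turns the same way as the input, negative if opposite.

+14594.8011 rpm (same as input, |ω| = 14594.8011 rpm)

Stage 1 [70T→28T]: ω = 929.0000×70/28 = 2322.5000 rpm, dir flips to −; running = −2322.5000
Stage 2 [77T→77T]: ω = 2322.5000×77/77 = 2322.5000 rpm, dir flips to +; running = +2322.5000
Stage 3 [35T→20T]: ω = 2322.5000×35/20 = 4064.3750 rpm, dir flips to −; running = −4064.3750
Stage 4 [79T→22T]: ω = 4064.3750×79/22 = 14594.8011 rpm, dir flips to +; running = +14594.8011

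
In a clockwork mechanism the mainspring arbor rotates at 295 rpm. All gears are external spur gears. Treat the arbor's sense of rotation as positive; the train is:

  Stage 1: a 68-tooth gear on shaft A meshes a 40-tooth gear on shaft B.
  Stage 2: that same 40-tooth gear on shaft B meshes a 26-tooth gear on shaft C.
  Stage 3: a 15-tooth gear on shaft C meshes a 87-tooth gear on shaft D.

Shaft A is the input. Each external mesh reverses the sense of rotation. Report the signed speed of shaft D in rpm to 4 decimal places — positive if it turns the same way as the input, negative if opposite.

-133.0239 rpm (opposite to input, |ω| = 133.0239 rpm)

Stage 1 [68T→40T]: ω = 295.0000×68/40 = 501.5000 rpm, dir flips to −; running = −501.5000
Stage 2 [40T→26T]: ω = 501.5000×40/26 = 771.5385 rpm, dir flips to +; running = +771.5385
Stage 3 [15T→87T]: ω = 771.5385×15/87 = 133.0239 rpm, dir flips to −; running = −133.0239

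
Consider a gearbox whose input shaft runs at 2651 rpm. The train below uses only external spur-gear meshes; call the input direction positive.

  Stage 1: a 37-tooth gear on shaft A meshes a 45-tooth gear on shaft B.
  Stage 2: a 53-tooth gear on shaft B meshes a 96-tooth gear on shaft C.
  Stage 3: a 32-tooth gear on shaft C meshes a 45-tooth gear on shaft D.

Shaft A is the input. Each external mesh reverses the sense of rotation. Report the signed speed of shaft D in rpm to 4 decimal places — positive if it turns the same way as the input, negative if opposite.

-855.7384 rpm (opposite to input, |ω| = 855.7384 rpm)

Stage 1 [37T→45T]: ω = 2651.0000×37/45 = 2179.7111 rpm, dir flips to −; running = −2179.7111
Stage 2 [53T→96T]: ω = 2179.7111×53/96 = 1203.3822 rpm, dir flips to +; running = +1203.3822
Stage 3 [32T→45T]: ω = 1203.3822×32/45 = 855.7384 rpm, dir flips to −; running = −855.7384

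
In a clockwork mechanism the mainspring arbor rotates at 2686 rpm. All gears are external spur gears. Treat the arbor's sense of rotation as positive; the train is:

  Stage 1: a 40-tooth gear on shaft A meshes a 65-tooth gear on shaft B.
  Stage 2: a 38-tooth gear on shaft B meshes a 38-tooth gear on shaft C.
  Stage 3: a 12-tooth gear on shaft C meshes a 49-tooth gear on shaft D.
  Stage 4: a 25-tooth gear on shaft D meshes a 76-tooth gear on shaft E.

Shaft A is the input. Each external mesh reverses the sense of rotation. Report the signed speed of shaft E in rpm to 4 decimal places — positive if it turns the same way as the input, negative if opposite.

Stage 1 [40T→65T]: ω = 2686.0000×40/65 = 1652.9231 rpm, dir flips to −; running = −1652.9231
Stage 2 [38T→38T]: ω = 1652.9231×38/38 = 1652.9231 rpm, dir flips to +; running = +1652.9231
Stage 3 [12T→49T]: ω = 1652.9231×12/49 = 404.7975 rpm, dir flips to −; running = −404.7975
Stage 4 [25T→76T]: ω = 404.7975×25/76 = 133.1571 rpm, dir flips to +; running = +133.1571

+133.1571 rpm (same as input, |ω| = 133.1571 rpm)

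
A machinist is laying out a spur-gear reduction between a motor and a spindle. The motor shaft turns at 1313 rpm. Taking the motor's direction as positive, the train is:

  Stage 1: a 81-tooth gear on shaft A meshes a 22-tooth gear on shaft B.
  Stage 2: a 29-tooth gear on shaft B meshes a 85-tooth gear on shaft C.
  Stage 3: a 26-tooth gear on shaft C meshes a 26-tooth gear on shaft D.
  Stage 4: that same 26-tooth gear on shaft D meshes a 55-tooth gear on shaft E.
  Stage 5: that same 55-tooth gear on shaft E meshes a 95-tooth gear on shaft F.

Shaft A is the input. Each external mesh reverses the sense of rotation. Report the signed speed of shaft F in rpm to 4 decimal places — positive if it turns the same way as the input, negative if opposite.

-451.3941 rpm (opposite to input, |ω| = 451.3941 rpm)

Stage 1 [81T→22T]: ω = 1313.0000×81/22 = 4834.2273 rpm, dir flips to −; running = −4834.2273
Stage 2 [29T→85T]: ω = 4834.2273×29/85 = 1649.3246 rpm, dir flips to +; running = +1649.3246
Stage 3 [26T→26T]: ω = 1649.3246×26/26 = 1649.3246 rpm, dir flips to −; running = −1649.3246
Stage 4 [26T→55T]: ω = 1649.3246×26/55 = 779.6807 rpm, dir flips to +; running = +779.6807
Stage 5 [55T→95T]: ω = 779.6807×55/95 = 451.3941 rpm, dir flips to −; running = −451.3941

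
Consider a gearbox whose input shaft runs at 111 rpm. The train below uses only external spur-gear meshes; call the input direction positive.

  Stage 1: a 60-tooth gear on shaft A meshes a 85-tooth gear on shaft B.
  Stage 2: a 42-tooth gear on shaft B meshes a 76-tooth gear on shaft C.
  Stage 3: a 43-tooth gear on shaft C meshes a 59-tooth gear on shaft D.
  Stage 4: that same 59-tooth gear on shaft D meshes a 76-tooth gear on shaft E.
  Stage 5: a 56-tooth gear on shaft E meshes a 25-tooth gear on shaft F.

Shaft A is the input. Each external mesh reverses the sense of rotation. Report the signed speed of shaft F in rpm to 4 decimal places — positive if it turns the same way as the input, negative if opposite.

-54.8774 rpm (opposite to input, |ω| = 54.8774 rpm)

Stage 1 [60T→85T]: ω = 111.0000×60/85 = 78.3529 rpm, dir flips to −; running = −78.3529
Stage 2 [42T→76T]: ω = 78.3529×42/76 = 43.3003 rpm, dir flips to +; running = +43.3003
Stage 3 [43T→59T]: ω = 43.3003×43/59 = 31.5579 rpm, dir flips to −; running = −31.5579
Stage 4 [59T→76T]: ω = 31.5579×59/76 = 24.4989 rpm, dir flips to +; running = +24.4989
Stage 5 [56T→25T]: ω = 24.4989×56/25 = 54.8774 rpm, dir flips to −; running = −54.8774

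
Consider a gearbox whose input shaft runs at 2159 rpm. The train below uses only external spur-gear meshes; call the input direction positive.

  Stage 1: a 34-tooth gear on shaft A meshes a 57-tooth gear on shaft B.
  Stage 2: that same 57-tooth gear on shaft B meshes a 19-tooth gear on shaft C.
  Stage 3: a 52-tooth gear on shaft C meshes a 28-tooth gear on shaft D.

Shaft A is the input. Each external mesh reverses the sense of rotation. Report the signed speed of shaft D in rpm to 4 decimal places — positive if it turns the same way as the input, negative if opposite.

-7175.0226 rpm (opposite to input, |ω| = 7175.0226 rpm)

Stage 1 [34T→57T]: ω = 2159.0000×34/57 = 1287.8246 rpm, dir flips to −; running = −1287.8246
Stage 2 [57T→19T]: ω = 1287.8246×57/19 = 3863.4737 rpm, dir flips to +; running = +3863.4737
Stage 3 [52T→28T]: ω = 3863.4737×52/28 = 7175.0226 rpm, dir flips to −; running = −7175.0226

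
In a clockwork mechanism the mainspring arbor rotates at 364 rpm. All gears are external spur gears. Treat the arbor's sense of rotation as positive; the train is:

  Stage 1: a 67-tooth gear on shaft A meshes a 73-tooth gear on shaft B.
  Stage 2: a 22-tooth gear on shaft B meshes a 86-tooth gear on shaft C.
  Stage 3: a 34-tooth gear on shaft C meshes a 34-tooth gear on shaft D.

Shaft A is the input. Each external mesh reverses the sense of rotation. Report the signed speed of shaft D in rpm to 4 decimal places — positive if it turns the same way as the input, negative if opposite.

-85.4629 rpm (opposite to input, |ω| = 85.4629 rpm)

Stage 1 [67T→73T]: ω = 364.0000×67/73 = 334.0822 rpm, dir flips to −; running = −334.0822
Stage 2 [22T→86T]: ω = 334.0822×22/86 = 85.4629 rpm, dir flips to +; running = +85.4629
Stage 3 [34T→34T]: ω = 85.4629×34/34 = 85.4629 rpm, dir flips to −; running = −85.4629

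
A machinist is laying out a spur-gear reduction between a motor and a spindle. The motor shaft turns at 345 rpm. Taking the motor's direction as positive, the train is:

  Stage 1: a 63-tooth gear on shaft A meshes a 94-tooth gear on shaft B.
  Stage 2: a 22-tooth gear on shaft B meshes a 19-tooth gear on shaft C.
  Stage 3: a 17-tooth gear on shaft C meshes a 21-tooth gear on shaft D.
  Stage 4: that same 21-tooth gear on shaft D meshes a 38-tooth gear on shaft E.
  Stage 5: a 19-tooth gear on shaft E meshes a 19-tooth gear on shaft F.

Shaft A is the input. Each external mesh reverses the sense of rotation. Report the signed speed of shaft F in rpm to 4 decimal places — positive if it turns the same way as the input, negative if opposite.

-119.7750 rpm (opposite to input, |ω| = 119.7750 rpm)

Stage 1 [63T→94T]: ω = 345.0000×63/94 = 231.2234 rpm, dir flips to −; running = −231.2234
Stage 2 [22T→19T]: ω = 231.2234×22/19 = 267.7324 rpm, dir flips to +; running = +267.7324
Stage 3 [17T→21T]: ω = 267.7324×17/21 = 216.7357 rpm, dir flips to −; running = −216.7357
Stage 4 [21T→38T]: ω = 216.7357×21/38 = 119.7750 rpm, dir flips to +; running = +119.7750
Stage 5 [19T→19T]: ω = 119.7750×19/19 = 119.7750 rpm, dir flips to −; running = −119.7750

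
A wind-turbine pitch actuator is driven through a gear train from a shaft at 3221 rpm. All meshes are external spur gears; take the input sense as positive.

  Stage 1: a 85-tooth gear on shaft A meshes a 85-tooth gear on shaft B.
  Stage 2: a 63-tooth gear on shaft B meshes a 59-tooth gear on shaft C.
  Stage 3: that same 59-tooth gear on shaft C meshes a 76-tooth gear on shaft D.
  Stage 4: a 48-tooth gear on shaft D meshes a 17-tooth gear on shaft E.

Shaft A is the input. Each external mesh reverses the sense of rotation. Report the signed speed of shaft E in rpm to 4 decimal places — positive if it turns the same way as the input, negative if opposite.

+7538.9350 rpm (same as input, |ω| = 7538.9350 rpm)

Stage 1 [85T→85T]: ω = 3221.0000×85/85 = 3221.0000 rpm, dir flips to −; running = −3221.0000
Stage 2 [63T→59T]: ω = 3221.0000×63/59 = 3439.3729 rpm, dir flips to +; running = +3439.3729
Stage 3 [59T→76T]: ω = 3439.3729×59/76 = 2670.0395 rpm, dir flips to −; running = −2670.0395
Stage 4 [48T→17T]: ω = 2670.0395×48/17 = 7538.9350 rpm, dir flips to +; running = +7538.9350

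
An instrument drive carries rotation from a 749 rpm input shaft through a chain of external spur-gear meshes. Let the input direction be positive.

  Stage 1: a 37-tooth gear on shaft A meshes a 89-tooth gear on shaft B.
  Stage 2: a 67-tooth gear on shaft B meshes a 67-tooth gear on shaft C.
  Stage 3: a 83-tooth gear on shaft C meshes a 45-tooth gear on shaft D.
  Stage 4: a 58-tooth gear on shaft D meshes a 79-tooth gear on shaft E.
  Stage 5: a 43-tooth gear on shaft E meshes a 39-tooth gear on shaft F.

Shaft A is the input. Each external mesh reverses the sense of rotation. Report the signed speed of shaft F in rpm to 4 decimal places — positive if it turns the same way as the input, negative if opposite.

-464.9046 rpm (opposite to input, |ω| = 464.9046 rpm)

Stage 1 [37T→89T]: ω = 749.0000×37/89 = 311.3820 rpm, dir flips to −; running = −311.3820
Stage 2 [67T→67T]: ω = 311.3820×67/67 = 311.3820 rpm, dir flips to +; running = +311.3820
Stage 3 [83T→45T]: ω = 311.3820×83/45 = 574.3268 rpm, dir flips to −; running = −574.3268
Stage 4 [58T→79T]: ω = 574.3268×58/79 = 421.6577 rpm, dir flips to +; running = +421.6577
Stage 5 [43T→39T]: ω = 421.6577×43/39 = 464.9046 rpm, dir flips to −; running = −464.9046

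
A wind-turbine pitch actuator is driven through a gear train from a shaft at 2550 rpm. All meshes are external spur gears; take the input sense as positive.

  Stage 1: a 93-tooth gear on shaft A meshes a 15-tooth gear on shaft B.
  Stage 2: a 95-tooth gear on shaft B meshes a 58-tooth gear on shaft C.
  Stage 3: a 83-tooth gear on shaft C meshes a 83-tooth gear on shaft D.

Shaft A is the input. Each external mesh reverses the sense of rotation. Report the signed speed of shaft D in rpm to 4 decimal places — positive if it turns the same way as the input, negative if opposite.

Stage 1 [93T→15T]: ω = 2550.0000×93/15 = 15810.0000 rpm, dir flips to −; running = −15810.0000
Stage 2 [95T→58T]: ω = 15810.0000×95/58 = 25895.6897 rpm, dir flips to +; running = +25895.6897
Stage 3 [83T→83T]: ω = 25895.6897×83/83 = 25895.6897 rpm, dir flips to −; running = −25895.6897

-25895.6897 rpm (opposite to input, |ω| = 25895.6897 rpm)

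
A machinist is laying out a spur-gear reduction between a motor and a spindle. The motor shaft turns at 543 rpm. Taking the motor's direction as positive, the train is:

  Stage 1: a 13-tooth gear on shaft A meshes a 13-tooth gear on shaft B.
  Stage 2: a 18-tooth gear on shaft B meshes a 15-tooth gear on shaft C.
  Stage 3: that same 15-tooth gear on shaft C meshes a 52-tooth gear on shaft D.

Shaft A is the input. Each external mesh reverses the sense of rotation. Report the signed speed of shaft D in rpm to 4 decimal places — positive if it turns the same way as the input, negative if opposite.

-187.9615 rpm (opposite to input, |ω| = 187.9615 rpm)

Stage 1 [13T→13T]: ω = 543.0000×13/13 = 543.0000 rpm, dir flips to −; running = −543.0000
Stage 2 [18T→15T]: ω = 543.0000×18/15 = 651.6000 rpm, dir flips to +; running = +651.6000
Stage 3 [15T→52T]: ω = 651.6000×15/52 = 187.9615 rpm, dir flips to −; running = −187.9615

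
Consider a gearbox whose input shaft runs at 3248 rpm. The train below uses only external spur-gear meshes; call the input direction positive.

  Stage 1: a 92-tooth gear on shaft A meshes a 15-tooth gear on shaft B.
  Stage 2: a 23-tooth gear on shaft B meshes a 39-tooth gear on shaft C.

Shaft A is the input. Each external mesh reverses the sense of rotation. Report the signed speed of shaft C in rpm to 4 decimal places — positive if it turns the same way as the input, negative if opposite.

Stage 1 [92T→15T]: ω = 3248.0000×92/15 = 19921.0667 rpm, dir flips to −; running = −19921.0667
Stage 2 [23T→39T]: ω = 19921.0667×23/39 = 11748.3214 rpm, dir flips to +; running = +11748.3214

+11748.3214 rpm (same as input, |ω| = 11748.3214 rpm)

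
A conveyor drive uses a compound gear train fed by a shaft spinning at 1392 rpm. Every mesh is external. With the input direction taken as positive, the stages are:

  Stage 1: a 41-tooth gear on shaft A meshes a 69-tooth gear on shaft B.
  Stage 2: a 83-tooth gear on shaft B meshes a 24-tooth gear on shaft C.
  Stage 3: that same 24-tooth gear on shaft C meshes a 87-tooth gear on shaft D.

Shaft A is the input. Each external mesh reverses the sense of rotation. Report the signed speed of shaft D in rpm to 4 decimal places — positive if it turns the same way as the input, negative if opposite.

Stage 1 [41T→69T]: ω = 1392.0000×41/69 = 827.1304 rpm, dir flips to −; running = −827.1304
Stage 2 [83T→24T]: ω = 827.1304×83/24 = 2860.4928 rpm, dir flips to +; running = +2860.4928
Stage 3 [24T→87T]: ω = 2860.4928×24/87 = 789.1014 rpm, dir flips to −; running = −789.1014

-789.1014 rpm (opposite to input, |ω| = 789.1014 rpm)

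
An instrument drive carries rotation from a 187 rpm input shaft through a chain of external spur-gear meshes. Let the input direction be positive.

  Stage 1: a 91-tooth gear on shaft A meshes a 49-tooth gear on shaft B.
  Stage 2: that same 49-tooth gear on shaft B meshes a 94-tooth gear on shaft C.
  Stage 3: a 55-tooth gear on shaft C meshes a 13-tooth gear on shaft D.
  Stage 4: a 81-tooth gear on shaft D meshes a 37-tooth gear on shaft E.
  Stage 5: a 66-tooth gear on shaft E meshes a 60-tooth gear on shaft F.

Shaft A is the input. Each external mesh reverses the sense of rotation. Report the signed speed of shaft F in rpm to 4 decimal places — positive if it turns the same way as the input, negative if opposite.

Stage 1 [91T→49T]: ω = 187.0000×91/49 = 347.2857 rpm, dir flips to −; running = −347.2857
Stage 2 [49T→94T]: ω = 347.2857×49/94 = 181.0319 rpm, dir flips to +; running = +181.0319
Stage 3 [55T→13T]: ω = 181.0319×55/13 = 765.9043 rpm, dir flips to −; running = −765.9043
Stage 4 [81T→37T]: ω = 765.9043×81/37 = 1676.7093 rpm, dir flips to +; running = +1676.7093
Stage 5 [66T→60T]: ω = 1676.7093×66/60 = 1844.3802 rpm, dir flips to −; running = −1844.3802

-1844.3802 rpm (opposite to input, |ω| = 1844.3802 rpm)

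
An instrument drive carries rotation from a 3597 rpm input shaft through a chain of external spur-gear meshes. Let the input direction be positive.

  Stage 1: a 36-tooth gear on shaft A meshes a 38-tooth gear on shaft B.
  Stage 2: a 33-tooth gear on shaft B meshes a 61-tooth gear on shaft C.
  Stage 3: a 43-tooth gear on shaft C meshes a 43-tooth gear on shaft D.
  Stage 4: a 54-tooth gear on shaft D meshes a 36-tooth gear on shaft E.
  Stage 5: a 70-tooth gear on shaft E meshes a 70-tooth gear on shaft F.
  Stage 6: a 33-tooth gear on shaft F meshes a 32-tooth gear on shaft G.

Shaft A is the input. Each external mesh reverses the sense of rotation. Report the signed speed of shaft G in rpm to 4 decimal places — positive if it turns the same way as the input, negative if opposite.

Stage 1 [36T→38T]: ω = 3597.0000×36/38 = 3407.6842 rpm, dir flips to −; running = −3407.6842
Stage 2 [33T→61T]: ω = 3407.6842×33/61 = 1843.5013 rpm, dir flips to +; running = +1843.5013
Stage 3 [43T→43T]: ω = 1843.5013×43/43 = 1843.5013 rpm, dir flips to −; running = −1843.5013
Stage 4 [54T→36T]: ω = 1843.5013×54/36 = 2765.2519 rpm, dir flips to +; running = +2765.2519
Stage 5 [70T→70T]: ω = 2765.2519×70/70 = 2765.2519 rpm, dir flips to −; running = −2765.2519
Stage 6 [33T→32T]: ω = 2765.2519×33/32 = 2851.6661 rpm, dir flips to +; running = +2851.6661

+2851.6661 rpm (same as input, |ω| = 2851.6661 rpm)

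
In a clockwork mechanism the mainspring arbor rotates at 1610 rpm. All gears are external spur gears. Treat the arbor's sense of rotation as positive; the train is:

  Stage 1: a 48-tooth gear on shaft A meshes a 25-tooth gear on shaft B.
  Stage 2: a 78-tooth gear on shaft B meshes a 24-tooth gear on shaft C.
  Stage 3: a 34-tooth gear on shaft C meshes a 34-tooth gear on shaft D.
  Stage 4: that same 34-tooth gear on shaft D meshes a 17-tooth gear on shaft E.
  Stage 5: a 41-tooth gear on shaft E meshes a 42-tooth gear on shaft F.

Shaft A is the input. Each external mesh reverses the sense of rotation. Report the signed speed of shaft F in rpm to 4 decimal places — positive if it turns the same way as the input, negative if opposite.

-19614.4000 rpm (opposite to input, |ω| = 19614.4000 rpm)

Stage 1 [48T→25T]: ω = 1610.0000×48/25 = 3091.2000 rpm, dir flips to −; running = −3091.2000
Stage 2 [78T→24T]: ω = 3091.2000×78/24 = 10046.4000 rpm, dir flips to +; running = +10046.4000
Stage 3 [34T→34T]: ω = 10046.4000×34/34 = 10046.4000 rpm, dir flips to −; running = −10046.4000
Stage 4 [34T→17T]: ω = 10046.4000×34/17 = 20092.8000 rpm, dir flips to +; running = +20092.8000
Stage 5 [41T→42T]: ω = 20092.8000×41/42 = 19614.4000 rpm, dir flips to −; running = −19614.4000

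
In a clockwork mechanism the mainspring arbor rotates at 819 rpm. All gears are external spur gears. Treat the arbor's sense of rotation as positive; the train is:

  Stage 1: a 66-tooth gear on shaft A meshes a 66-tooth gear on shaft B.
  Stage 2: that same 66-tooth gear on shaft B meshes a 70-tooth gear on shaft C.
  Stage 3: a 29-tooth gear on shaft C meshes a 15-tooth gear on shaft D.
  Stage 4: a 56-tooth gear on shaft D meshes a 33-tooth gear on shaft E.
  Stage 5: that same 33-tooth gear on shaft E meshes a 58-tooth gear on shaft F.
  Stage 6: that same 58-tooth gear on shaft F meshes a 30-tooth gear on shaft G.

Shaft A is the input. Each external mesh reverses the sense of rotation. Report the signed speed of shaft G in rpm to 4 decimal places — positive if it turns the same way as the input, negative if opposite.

+2786.7840 rpm (same as input, |ω| = 2786.7840 rpm)

Stage 1 [66T→66T]: ω = 819.0000×66/66 = 819.0000 rpm, dir flips to −; running = −819.0000
Stage 2 [66T→70T]: ω = 819.0000×66/70 = 772.2000 rpm, dir flips to +; running = +772.2000
Stage 3 [29T→15T]: ω = 772.2000×29/15 = 1492.9200 rpm, dir flips to −; running = −1492.9200
Stage 4 [56T→33T]: ω = 1492.9200×56/33 = 2533.4400 rpm, dir flips to +; running = +2533.4400
Stage 5 [33T→58T]: ω = 2533.4400×33/58 = 1441.4400 rpm, dir flips to −; running = −1441.4400
Stage 6 [58T→30T]: ω = 1441.4400×58/30 = 2786.7840 rpm, dir flips to +; running = +2786.7840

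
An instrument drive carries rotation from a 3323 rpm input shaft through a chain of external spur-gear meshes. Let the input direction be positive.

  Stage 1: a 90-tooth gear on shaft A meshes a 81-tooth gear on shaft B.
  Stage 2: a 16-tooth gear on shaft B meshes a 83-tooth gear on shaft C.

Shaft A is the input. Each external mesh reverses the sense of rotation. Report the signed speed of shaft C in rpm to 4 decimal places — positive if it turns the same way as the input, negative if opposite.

+711.7537 rpm (same as input, |ω| = 711.7537 rpm)

Stage 1 [90T→81T]: ω = 3323.0000×90/81 = 3692.2222 rpm, dir flips to −; running = −3692.2222
Stage 2 [16T→83T]: ω = 3692.2222×16/83 = 711.7537 rpm, dir flips to +; running = +711.7537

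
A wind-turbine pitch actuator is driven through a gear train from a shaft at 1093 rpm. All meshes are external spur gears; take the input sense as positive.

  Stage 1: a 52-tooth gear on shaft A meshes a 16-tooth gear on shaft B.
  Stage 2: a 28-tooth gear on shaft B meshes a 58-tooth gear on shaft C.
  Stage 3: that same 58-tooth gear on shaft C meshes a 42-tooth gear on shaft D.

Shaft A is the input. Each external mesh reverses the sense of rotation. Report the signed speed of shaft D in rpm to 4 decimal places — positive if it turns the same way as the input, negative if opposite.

Stage 1 [52T→16T]: ω = 1093.0000×52/16 = 3552.2500 rpm, dir flips to −; running = −3552.2500
Stage 2 [28T→58T]: ω = 3552.2500×28/58 = 1714.8793 rpm, dir flips to +; running = +1714.8793
Stage 3 [58T→42T]: ω = 1714.8793×58/42 = 2368.1667 rpm, dir flips to −; running = −2368.1667

-2368.1667 rpm (opposite to input, |ω| = 2368.1667 rpm)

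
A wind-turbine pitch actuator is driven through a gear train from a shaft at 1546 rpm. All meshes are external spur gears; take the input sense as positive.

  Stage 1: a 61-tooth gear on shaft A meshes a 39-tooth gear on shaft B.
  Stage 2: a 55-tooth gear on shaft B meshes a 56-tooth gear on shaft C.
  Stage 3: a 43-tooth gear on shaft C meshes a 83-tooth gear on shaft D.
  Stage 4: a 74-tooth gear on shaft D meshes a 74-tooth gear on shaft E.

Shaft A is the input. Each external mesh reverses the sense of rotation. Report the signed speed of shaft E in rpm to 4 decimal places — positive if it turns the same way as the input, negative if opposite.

Stage 1 [61T→39T]: ω = 1546.0000×61/39 = 2418.1026 rpm, dir flips to −; running = −2418.1026
Stage 2 [55T→56T]: ω = 2418.1026×55/56 = 2374.9222 rpm, dir flips to +; running = +2374.9222
Stage 3 [43T→83T]: ω = 2374.9222×43/83 = 1230.3814 rpm, dir flips to −; running = −1230.3814
Stage 4 [74T→74T]: ω = 1230.3814×74/74 = 1230.3814 rpm, dir flips to +; running = +1230.3814

+1230.3814 rpm (same as input, |ω| = 1230.3814 rpm)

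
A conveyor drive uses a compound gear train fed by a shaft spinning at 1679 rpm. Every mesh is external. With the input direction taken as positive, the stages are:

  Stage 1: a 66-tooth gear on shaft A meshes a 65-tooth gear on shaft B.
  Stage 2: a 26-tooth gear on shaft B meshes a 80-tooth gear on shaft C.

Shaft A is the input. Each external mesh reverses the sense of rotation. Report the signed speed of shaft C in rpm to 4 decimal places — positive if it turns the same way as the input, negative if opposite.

+554.0700 rpm (same as input, |ω| = 554.0700 rpm)

Stage 1 [66T→65T]: ω = 1679.0000×66/65 = 1704.8308 rpm, dir flips to −; running = −1704.8308
Stage 2 [26T→80T]: ω = 1704.8308×26/80 = 554.0700 rpm, dir flips to +; running = +554.0700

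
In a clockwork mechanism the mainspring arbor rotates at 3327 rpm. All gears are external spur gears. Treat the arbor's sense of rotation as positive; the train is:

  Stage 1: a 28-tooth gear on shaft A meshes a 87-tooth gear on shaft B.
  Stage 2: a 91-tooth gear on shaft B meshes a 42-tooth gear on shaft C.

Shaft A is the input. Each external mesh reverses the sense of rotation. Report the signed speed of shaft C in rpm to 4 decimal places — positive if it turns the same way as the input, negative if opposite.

Stage 1 [28T→87T]: ω = 3327.0000×28/87 = 1070.7586 rpm, dir flips to −; running = −1070.7586
Stage 2 [91T→42T]: ω = 1070.7586×91/42 = 2319.9770 rpm, dir flips to +; running = +2319.9770

+2319.9770 rpm (same as input, |ω| = 2319.9770 rpm)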